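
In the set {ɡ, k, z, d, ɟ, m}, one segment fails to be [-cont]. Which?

z

/k, m, d, ɡ, ɟ/ are all [-continuant]; /z/ (voiced alveolar fricative) is [+continuant].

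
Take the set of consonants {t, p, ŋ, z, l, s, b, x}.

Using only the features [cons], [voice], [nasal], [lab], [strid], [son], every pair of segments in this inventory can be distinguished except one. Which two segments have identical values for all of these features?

t, x

Both /t/ and /x/ are [+consonantal], [−voice], [−nasal], [−labial], [−strident], [−sonorant]. Since the list omits [continuant], [coronal] and [dorsal] — which do distinguish the voiceless alveolar stop from the voiceless velar fricative — this pair collapses; all other pairs remain distinct.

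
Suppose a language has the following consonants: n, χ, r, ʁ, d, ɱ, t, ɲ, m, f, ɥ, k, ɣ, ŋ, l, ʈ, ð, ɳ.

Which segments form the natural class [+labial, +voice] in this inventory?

Among the inventory, the [+labial] segments are /ɱ, m, f, ɥ/.
Then [+voice] leaves /ɱ, m, ɥ/.

ɱ, m, ɥ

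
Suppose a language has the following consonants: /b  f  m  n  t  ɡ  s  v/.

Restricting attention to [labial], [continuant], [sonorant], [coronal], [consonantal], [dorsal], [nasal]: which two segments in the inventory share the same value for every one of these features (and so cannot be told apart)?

Both /v/ and /f/ are [+labial], [+continuant], [-sonorant], [-coronal], [+consonantal], [-dorsal], [-nasal]. Since the list omits [voice] — which does distinguish the voiced labiodental fricative from the voiceless labiodental fricative — this pair collapses; all other pairs remain distinct.

v, f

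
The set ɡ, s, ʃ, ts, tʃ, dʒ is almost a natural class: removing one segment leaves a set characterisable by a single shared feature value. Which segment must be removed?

The remaining segments after removing /ɡ/ share [+strident]; /ɡ/ (voiced velar stop) is [−strident]. For every other candidate removal, the leftover set fails to share any single feature value that the removed segment lacks.

ɡ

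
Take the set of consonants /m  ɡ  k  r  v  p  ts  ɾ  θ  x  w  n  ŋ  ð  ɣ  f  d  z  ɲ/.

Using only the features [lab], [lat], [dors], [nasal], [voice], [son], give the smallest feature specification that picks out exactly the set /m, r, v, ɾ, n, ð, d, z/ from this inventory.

/m, r, v, ɾ, n, ð, d, z/ are all [+voice], [−dorsal], and no other segment in the inventory matches both values. Dropping any one of them over-generates: [−dorsal] alone would also admit /p, ts, θ, f/; [+voice] alone would also admit /ɡ, w, ŋ, ɣ, …/. No other single listed feature picks out exactly this set either, so fewer than two features will not do.

[+voice, −dors]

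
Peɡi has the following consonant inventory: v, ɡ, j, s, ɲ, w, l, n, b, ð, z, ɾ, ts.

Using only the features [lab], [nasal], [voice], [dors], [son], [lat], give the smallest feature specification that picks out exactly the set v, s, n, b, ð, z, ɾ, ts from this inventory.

[-lat, -dors]

The class [-lateral], [-dorsal] has exactly /v, s, n, b, ð, z, ɾ, ts/ as its extension in this inventory. No smaller conjunction from the listed features achieves this: [-dorsal] alone would also admit /l/; [-lateral] alone would also admit /ɡ, j, ɲ, w/; and checking the remaining single features turns up none with this extension.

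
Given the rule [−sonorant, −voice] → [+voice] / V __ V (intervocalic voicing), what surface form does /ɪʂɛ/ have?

/ʂ/ satisfies [−sonorant, −voice] and sits in V __ V. The [+voice] counterpart of the voiceless retroflex fricative is /ʐ/. Other segments in /ɪʂɛ/ either fail the structural description or are not in the environment, so the surface form is [ɪʐɛ].

[ɪʐɛ]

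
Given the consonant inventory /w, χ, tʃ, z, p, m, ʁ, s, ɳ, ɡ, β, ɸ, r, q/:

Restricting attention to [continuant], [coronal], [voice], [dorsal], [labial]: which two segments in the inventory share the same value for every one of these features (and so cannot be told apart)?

On the given features, /r/ and /z/ have an identical profile: [+continuant], [+coronal], [+voice], [−dorsal], [−labial]. No other two segments in the inventory coincide on all 5 features. (They do differ in [sonorant] and [strident], which are not among the given features.)

r, z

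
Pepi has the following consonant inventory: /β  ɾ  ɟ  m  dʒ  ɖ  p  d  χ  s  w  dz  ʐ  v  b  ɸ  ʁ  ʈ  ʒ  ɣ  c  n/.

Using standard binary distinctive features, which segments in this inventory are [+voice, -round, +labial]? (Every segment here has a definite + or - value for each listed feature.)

The [+voice] segments are /β, ɾ, ɟ, m, dʒ, ɖ, d, w, dz, ʐ, v, b, ʁ, ʒ, ɣ, n/.
Among these, [-round] gives /β, ɾ, ɟ, m, dʒ, ɖ, d, dz, ʐ, v, b, ʁ, ʒ, ɣ, n/.
Then [+labial] leaves /β, m, v, b/.

β, m, v, b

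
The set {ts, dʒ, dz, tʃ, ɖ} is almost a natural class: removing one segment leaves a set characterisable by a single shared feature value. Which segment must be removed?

The remaining segments after removing /ɖ/ share [+delayed release]; /ɖ/ (voiced retroflex stop) is [-delayed release]. For every other candidate removal, the leftover set fails to share any single feature value that the removed segment lacks.

ɖ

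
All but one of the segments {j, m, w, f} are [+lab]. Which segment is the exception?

/m, f, w/ are all [+labial]; /j/ (palatal glide) is [-labial].

j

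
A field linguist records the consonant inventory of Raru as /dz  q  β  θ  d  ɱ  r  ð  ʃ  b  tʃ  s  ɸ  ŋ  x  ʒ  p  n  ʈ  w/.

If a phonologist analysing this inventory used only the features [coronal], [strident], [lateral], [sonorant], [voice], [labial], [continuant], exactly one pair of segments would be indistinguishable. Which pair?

s, ʃ

Both /s/ and /ʃ/ are [+coronal], [+strident], [-lateral], [-sonorant], [-voice], [-labial], [+continuant]. Since the list omits [anterior] and [distributed] — which do distinguish the voiceless alveolar fricative from the voiceless postalveolar fricative — this pair collapses; all other pairs remain distinct.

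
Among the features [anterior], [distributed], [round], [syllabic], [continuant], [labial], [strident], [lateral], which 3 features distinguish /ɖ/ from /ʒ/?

[continuant], [strident], [distributed]

/ɖ/ is the voiced retroflex stop and /ʒ/ is the voiced postalveolar fricative. Both are [−anterior], [−round], [−syllabic], [−labial], [−lateral]. /ɖ/ is [−continuant] while /ʒ/ is [+continuant]; /ɖ/ is [−strident] while /ʒ/ is [+strident]; /ɖ/ is [−distributed] while /ʒ/ is [+distributed], so the distinguishing features are [continuant], [strident], [distributed].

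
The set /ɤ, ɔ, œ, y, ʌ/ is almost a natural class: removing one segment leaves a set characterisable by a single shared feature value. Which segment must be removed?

[high] groups all but one: /ʌ, ɔ, œ, ɤ/ share [−high] while /y/ (high front rounded tense vowel) alone is [+high]. Removing any other segment would not leave a single-feature class that excludes it.

y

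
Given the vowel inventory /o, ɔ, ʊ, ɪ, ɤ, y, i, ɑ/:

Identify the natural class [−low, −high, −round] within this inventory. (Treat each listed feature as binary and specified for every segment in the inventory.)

Among the inventory, the [−low] segments are /o, ɔ, ʊ, ɪ, ɤ, y, i/.
Then [−high] gives /o, ɔ, ɤ/.
Then [−round] leaves /ɤ/.

ɤ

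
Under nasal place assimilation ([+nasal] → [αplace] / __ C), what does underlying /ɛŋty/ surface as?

[ɛnty]

/ŋ/ sits before the [+coronal] consonant /t/, so it takes on [+coronal] and surfaces as /n/. The rest of the form is unaffected: [ɛnty].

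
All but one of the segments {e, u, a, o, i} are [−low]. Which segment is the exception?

/a/ is the low unrounded vowel, which is [+low]; the rest — /o, e, u, i/ — are [−low].

a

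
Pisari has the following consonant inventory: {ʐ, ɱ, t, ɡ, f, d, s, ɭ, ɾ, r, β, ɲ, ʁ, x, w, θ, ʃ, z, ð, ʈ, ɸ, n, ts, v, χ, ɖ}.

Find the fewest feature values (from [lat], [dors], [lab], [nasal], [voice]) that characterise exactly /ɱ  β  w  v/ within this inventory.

/ɱ, β, w, v/ are all [+voice], [+labial], and no other segment in the inventory matches both values. Dropping any one of them over-generates: [+labial] alone would also admit /f, ɸ/; [+voice] alone would also admit /ʐ, ɡ, d, ɭ, …/. No other single listed feature picks out exactly this set either, so fewer than two features will not do.

[+voice, +lab]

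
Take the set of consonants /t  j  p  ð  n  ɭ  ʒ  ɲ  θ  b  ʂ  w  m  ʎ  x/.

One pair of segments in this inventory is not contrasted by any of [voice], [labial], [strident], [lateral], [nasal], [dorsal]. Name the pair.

t, θ

Both /t/ and /θ/ are [−voice], [−labial], [−strident], [−lateral], [−nasal], [−dorsal]. Since the list omits [continuant] and [distributed] — which do distinguish the voiceless alveolar stop from the voiceless dental fricative — this pair collapses; all other pairs remain distinct.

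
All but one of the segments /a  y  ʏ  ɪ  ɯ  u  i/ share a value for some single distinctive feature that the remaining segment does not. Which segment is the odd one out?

a

The remaining segments after removing /a/ share [+high]; /a/ (low unrounded vowel) is [−high]. For every other candidate removal, the leftover set fails to share any single feature value that the removed segment lacks.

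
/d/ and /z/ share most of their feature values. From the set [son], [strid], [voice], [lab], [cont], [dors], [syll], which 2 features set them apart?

/d/ is the voiced alveolar stop and /z/ is the voiced alveolar fricative. Both are [−sonorant], [+voice], [−labial], [−dorsal], [−syllabic]. /d/ is [−continuant] while /z/ is [+continuant]; /d/ is [−strident] while /z/ is [+strident], so the distinguishing features are [continuant], [strident].

[continuant], [strident]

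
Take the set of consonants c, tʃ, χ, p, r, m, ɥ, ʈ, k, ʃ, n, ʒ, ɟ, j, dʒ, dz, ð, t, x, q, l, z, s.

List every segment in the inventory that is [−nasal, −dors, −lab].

Checking each segment against [−nasal], [−dorsal], [−labial]: /tʃ/ (voiceless postalveolar affricate), /r/ (alveolar trill), /ʈ/ (voiceless retroflex stop), /ʃ/ (voiceless postalveolar fricative), /ʒ/ (voiced postalveolar fricative), /dʒ/ (voiced postalveolar affricate), among others, satisfy every feature; every other segment in the inventory fails at least one.

tʃ, r, ʈ, ʃ, ʒ, dʒ, dz, ð, t, l, z, s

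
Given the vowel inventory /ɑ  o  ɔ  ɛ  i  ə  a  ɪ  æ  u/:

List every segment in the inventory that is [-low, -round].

Checking each segment against [-low], [-round]: /ɛ/ (mid front unrounded lax vowel), /i/ (high front unrounded tense vowel), /ə/ (mid central vowel (schwa)), /ɪ/ (high front unrounded lax vowel) satisfy every feature; every other segment in the inventory fails at least one.

ɛ, i, ə, ɪ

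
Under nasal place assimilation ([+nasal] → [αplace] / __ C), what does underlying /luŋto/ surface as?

[lunto]

/ŋ/ sits before the [+coronal] consonant /t/, so it takes on [+coronal] and surfaces as /n/. The rest of the form is unaffected: [lunto].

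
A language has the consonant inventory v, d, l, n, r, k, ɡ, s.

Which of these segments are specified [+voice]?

v, d, l, n, r, ɡ

The feature [voice] marks segments produced with vocal-fold vibration. In this inventory /v, d, l, n, r, ɡ/ have that property, so they are [+voice]; /k, s/ are [−voice].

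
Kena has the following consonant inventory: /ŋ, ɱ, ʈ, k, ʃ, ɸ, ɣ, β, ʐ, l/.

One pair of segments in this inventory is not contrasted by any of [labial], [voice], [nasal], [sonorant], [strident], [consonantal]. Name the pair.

On the given features, /k/ and /ʈ/ have an identical profile: [−labial], [−voice], [−nasal], [−sonorant], [−strident], [+consonantal]. No other two segments in the inventory coincide on all 6 features. (They do differ in [coronal] and [dorsal], which are not among the given features.)

k, ʈ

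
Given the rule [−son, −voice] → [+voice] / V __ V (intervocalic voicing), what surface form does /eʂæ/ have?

[eʐæ]

/ʂ/ satisfies [−son, −voice] and sits in V __ V. The [+voice] counterpart of the voiceless retroflex fricative is /ʐ/. Other segments in /eʂæ/ either fail the structural description or are not in the environment, so the surface form is [eʐæ].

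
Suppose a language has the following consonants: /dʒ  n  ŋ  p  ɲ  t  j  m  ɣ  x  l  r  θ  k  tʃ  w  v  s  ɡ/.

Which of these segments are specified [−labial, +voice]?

dʒ, n, ŋ, ɲ, j, ɣ, l, r, ɡ

Eliminate segments failing any feature: /p, m, w, v/ are [+labial]; /t, x, θ, k, tʃ, s/ are [−voice]. The remaining /dʒ, n, ŋ, ɲ, j, ɣ, l, r, ɡ/ satisfy [−labial], [+voice].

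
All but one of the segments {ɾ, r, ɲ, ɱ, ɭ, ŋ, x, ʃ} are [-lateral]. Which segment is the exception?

/ŋ, ʃ, ɲ, ɾ, r, ɱ, x/ are all [-lateral]; /ɭ/ (retroflex lateral approximant) is [+lateral].

ɭ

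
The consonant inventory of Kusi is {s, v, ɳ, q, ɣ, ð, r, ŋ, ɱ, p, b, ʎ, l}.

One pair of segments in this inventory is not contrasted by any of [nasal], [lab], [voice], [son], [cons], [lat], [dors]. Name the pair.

v, b

On the given features, /v/ and /b/ have an identical profile: [−nasal], [+labial], [+voice], [−sonorant], [+consonantal], [−lateral], [−dorsal]. No other two segments in the inventory coincide on all 7 features. (They do differ in [continuant], which is not among the given features.)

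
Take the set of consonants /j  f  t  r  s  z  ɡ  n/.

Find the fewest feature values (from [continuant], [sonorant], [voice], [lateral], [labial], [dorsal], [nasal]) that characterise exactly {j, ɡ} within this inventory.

The target set is precisely the extension of [+dorsal] in this inventory.

[+dorsal]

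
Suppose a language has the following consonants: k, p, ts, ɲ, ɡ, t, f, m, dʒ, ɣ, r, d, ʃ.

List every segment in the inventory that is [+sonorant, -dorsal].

The [+sonorant] segments are /ɲ, m, r/.
Of those, [-dorsal] leaves /m, r/.

m, r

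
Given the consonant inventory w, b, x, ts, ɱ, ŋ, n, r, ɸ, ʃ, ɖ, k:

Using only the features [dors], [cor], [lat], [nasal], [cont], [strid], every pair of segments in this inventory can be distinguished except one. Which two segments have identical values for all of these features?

w, x

On the given features, /w/ and /x/ have an identical profile: [+dorsal], [−coronal], [−lateral], [−nasal], [+continuant], [−strident]. No other two segments in the inventory coincide on all 6 features. (They do differ in [sonorant], [voice], [labial] and [round], which are not among the given features.)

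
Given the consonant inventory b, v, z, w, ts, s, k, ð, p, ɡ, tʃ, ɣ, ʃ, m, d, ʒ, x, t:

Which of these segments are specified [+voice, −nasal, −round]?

First, the [+voice] segments are /b, v, z, w, ð, ɡ, ɣ, m, d, ʒ/.
Of those, [−nasal] gives /b, v, z, w, ð, ɡ, ɣ, d, ʒ/.
Within that set, [−round] leaves /b, v, z, ð, ɡ, ɣ, d, ʒ/.

b, v, z, ð, ɡ, ɣ, d, ʒ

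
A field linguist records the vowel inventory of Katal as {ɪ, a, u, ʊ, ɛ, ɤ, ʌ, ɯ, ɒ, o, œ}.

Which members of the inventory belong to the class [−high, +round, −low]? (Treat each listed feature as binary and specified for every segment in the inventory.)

Checking each segment against [−high], [+round], [−low]: /o/ (mid back rounded tense vowel), /œ/ (mid front rounded lax vowel) satisfy every feature; every other segment in the inventory fails at least one.

o, œ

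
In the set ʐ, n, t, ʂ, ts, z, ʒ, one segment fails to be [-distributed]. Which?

ʒ

/ʒ/ is the voiced postalveolar fricative, which is [+distributed]; the rest — /ts, n, ʂ, z, t, ʐ/ — are [-distributed].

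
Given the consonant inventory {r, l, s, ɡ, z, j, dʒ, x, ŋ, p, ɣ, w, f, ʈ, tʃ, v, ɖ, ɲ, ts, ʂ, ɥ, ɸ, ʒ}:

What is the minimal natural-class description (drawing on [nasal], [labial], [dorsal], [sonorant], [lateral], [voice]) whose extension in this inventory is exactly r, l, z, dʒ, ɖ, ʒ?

The class [+voice], [−labial], [−dorsal] has exactly /r, l, z, dʒ, ɖ, ʒ/ as its extension in this inventory. No smaller conjunction from the listed features achieves this: [−labial, −dorsal] alone would also admit /s, ʈ, tʃ, ts, …/; [+voice, −dorsal] alone would also admit /v/; [+voice, −labial] alone would also admit /ɡ, j, ŋ, ɣ, …/; and checking the remaining two-feature bundles turns up none with this extension.

[+voice, −labial, −dorsal]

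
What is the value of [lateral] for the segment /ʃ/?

[−lateral]

As the voiceless postalveolar fricative, /ʃ/ is [−lateral].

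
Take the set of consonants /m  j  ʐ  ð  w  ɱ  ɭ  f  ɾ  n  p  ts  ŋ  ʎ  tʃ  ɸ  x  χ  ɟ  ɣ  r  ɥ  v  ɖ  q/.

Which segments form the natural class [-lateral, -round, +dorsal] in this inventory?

Eliminate segments failing any feature: /m, ʐ, ð, ɱ, f, ɾ, n, p, ts, tʃ, ɸ, r, v, ɖ/ are [-dorsal]; /w, ɥ/ are [+round]; /ɭ, ʎ/ are [+lateral]. The remaining /j, ŋ, x, χ, ɟ, ɣ, q/ satisfy [-lateral], [-round], [+dorsal].

j, ŋ, x, χ, ɟ, ɣ, q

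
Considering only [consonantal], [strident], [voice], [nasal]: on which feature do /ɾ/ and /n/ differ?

[nasal]

The two segments share [+consonantal], [−strident], [+voice]. The only feature from the list on which they differ: /ɾ/ is [−nasal] while /n/ is [+nasal].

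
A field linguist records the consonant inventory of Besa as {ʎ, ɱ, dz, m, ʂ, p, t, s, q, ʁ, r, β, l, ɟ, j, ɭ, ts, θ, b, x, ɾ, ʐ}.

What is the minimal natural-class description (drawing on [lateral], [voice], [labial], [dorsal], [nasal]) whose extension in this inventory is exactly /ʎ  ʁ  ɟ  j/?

[+voice, +dorsal]

The class [+voice], [+dorsal] has exactly /ʎ, ʁ, ɟ, j/ as its extension in this inventory. No smaller conjunction from the listed features achieves this: [+dorsal] alone would also admit /q, x/; [+voice] alone would also admit /ɱ, dz, m, r, …/; and checking the remaining single features turns up none with this extension.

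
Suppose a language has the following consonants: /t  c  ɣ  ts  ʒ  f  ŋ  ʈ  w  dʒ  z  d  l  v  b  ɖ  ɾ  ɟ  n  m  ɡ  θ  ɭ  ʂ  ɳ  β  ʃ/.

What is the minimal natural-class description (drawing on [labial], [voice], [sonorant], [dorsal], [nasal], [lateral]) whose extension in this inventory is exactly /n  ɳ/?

[+nasal, -labial, -dorsal]

The class [+nasal], [-labial], [-dorsal] has exactly /n, ɳ/ as its extension in this inventory. No smaller conjunction from the listed features achieves this: [-labial, -dorsal] alone would also admit /t, ts, ʒ, ʈ, …/; [+nasal, -dorsal] alone would also admit /m/; [+nasal, -labial] alone would also admit /ŋ/; and checking the remaining two-feature bundles turns up none with this extension.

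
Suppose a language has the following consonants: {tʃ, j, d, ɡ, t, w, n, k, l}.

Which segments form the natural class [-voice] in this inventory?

The feature [voice] marks segments produced with vocal-fold vibration. In this inventory /tʃ, t, k/ lack that property, so they are [-voice]; /j, d, ɡ, w, n, l/ are [+voice].

tʃ, t, k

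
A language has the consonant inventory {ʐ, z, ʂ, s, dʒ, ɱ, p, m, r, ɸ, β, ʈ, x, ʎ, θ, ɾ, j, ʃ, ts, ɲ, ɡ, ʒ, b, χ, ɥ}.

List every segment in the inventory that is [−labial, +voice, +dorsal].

ʎ, j, ɲ, ɡ

Checking each segment against [−labial], [+voice], [+dorsal]: /ʎ/ (palatal lateral approximant), /j/ (palatal glide), /ɲ/ (palatal nasal), /ɡ/ (voiced velar stop) satisfy every feature; every other segment in the inventory fails at least one.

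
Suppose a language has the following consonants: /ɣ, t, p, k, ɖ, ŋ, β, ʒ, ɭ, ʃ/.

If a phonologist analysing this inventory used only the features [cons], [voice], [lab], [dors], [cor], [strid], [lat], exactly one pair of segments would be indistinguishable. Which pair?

On the given features, /ɣ/ and /ŋ/ have an identical profile: [+consonantal], [+voice], [−labial], [+dorsal], [−coronal], [−strident], [−lateral]. No other two segments in the inventory coincide on all 7 features. (They do differ in [sonorant], [nasal] and [continuant], which are not among the given features.)

ɣ, ŋ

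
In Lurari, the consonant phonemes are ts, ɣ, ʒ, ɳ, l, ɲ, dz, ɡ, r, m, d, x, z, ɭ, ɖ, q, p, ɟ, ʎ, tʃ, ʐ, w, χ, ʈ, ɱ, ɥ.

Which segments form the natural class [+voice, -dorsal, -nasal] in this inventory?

Checking each segment against [+voice], [-dorsal], [-nasal]: /ʒ/ (voiced postalveolar fricative), /l/ (alveolar lateral approximant), /dz/ (voiced alveolar affricate), /r/ (alveolar trill), /d/ (voiced alveolar stop), /z/ (voiced alveolar fricative), among others, satisfy every feature; every other segment in the inventory fails at least one.

ʒ, l, dz, r, d, z, ɭ, ɖ, ʐ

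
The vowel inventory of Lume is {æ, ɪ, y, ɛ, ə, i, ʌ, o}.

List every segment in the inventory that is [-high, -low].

Eliminate segments failing any feature: /æ/ is [+low]; /ɪ, y, i/ are [+high]. The remaining /ɛ, ə, ʌ, o/ satisfy [-high], [-low].

ɛ, ə, ʌ, o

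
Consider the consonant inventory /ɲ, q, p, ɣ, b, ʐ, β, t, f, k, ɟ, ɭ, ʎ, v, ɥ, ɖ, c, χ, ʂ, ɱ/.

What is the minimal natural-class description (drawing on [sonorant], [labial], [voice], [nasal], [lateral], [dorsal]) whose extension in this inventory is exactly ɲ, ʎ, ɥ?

[+sonorant, +dorsal]

The class [+sonorant], [+dorsal] has exactly /ɲ, ʎ, ɥ/ as its extension in this inventory. No smaller conjunction from the listed features achieves this: [+dorsal] alone would also admit /q, ɣ, k, ɟ, …/; [+sonorant] alone would also admit /ɭ, ɱ/; and checking the remaining single features turns up none with this extension.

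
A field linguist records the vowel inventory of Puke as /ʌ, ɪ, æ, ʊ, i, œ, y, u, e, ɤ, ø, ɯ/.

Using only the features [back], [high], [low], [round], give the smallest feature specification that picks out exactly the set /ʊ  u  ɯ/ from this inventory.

[+high, +back]

The class [+high], [+back] has exactly /ʊ, u, ɯ/ as its extension in this inventory. No smaller conjunction from the listed features achieves this: [+back] alone would also admit /ʌ, ɤ/; [+high] alone would also admit /ɪ, i, y/; and checking the remaining single features turns up none with this extension.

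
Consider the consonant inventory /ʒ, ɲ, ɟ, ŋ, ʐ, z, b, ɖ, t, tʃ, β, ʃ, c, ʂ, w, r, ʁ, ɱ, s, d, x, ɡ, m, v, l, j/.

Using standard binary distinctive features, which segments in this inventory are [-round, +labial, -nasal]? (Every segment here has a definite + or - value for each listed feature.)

Eliminate segments failing any feature: /ʒ, ɲ, ɟ, ŋ, ʐ, z, ɖ, t, tʃ, ʃ, c, ʂ, r, ʁ, s, d, x, ɡ, l, j/ are [-labial]; /w/ is [+round]; /ɱ, m/ are [+nasal]. The remaining /b, β, v/ satisfy [-round], [+labial], [-nasal].

b, β, v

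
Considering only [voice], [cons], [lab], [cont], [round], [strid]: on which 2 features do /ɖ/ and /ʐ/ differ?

/ɖ/ (voiced retroflex stop) and /ʐ/ (voiced retroflex fricative) agree on [+voice], [+consonantal], [-labial], [-round]. They differ on [continuant] (/ɖ/ [-], /ʐ/ [+]), [strident] (/ɖ/ [-], /ʐ/ [+]).

[continuant], [strident]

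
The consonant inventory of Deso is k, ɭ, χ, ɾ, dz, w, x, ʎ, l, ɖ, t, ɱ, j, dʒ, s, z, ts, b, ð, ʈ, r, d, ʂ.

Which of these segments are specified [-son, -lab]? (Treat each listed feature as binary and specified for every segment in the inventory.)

Eliminate segments failing any feature: /ɭ, ɾ, w, ʎ, l, ɱ, j, r/ are [+sonorant]; /b/ is [+labial]. The remaining /k, χ, dz, x, ɖ, t, dʒ, s, z, ts, ð, ʈ, d, ʂ/ satisfy [-sonorant], [-labial].

k, χ, dz, x, ɖ, t, dʒ, s, z, ts, ð, ʈ, d, ʂ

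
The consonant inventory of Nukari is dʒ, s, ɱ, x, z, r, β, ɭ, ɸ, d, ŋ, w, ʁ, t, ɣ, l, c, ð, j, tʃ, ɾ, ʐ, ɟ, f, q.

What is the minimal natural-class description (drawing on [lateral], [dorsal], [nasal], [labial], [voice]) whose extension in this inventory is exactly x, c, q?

[−voice, +dorsal]

The class [−voice], [+dorsal] has exactly /x, c, q/ as its extension in this inventory. No smaller conjunction from the listed features achieves this: [+dorsal] alone would also admit /ŋ, w, ʁ, ɣ, …/; [−voice] alone would also admit /s, ɸ, t, tʃ, …/; and checking the remaining single features turns up none with this extension.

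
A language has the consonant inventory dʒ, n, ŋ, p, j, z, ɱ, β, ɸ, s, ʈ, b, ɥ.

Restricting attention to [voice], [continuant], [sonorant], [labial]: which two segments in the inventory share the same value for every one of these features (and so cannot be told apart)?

n, ŋ

On the given features, /n/ and /ŋ/ have an identical profile: [+voice], [−continuant], [+sonorant], [−labial]. No other two segments in the inventory coincide on all 4 features. (They do differ in [coronal] and [dorsal], which are not among the given features.)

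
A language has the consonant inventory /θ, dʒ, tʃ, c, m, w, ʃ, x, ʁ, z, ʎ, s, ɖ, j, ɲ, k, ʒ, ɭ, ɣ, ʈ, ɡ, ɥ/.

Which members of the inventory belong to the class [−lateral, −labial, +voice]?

dʒ, ʁ, z, ɖ, j, ɲ, ʒ, ɣ, ɡ

First, the [−lateral] segments are /θ, dʒ, tʃ, c, m, w, ʃ, x, ʁ, z, s, ɖ, j, ɲ, k, ʒ, ɣ, ʈ, ɡ, ɥ/.
Then [−labial] gives /θ, dʒ, tʃ, c, ʃ, x, ʁ, z, s, ɖ, j, ɲ, k, ʒ, ɣ, ʈ, ɡ/.
Among these, [+voice] leaves /dʒ, ʁ, z, ɖ, j, ɲ, ʒ, ɣ, ɡ/.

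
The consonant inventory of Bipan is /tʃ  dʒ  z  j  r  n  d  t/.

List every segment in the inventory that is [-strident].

j, r, n, d, t

The [-strident] segments here are /j, r, n, d, t/; the remaining /tʃ, dʒ, z/ are [+strident].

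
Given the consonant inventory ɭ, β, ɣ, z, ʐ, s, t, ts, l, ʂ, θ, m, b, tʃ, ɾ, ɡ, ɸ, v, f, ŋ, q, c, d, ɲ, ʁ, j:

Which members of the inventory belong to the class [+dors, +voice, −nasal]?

Eliminate segments failing any feature: /ɭ, β, z, ʐ, s, t, ts, l, ʂ, θ, m, b, tʃ, ɾ, ɸ, v, f, d/ are [−dorsal]; /ŋ, ɲ/ are [+nasal]; /q, c/ are [−voice]. The remaining /ɣ, ɡ, ʁ, j/ satisfy [+dorsal], [+voice], [−nasal].

ɣ, ɡ, ʁ, j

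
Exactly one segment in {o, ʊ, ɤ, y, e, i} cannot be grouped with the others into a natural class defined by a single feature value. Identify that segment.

/ɤ, e, y, o, i/ are all [+tense], but /ʊ/ (high back rounded lax vowel) is [-tense]. No other single segment can be removed to leave a set sharing one feature value that the removed segment lacks, so /ʊ/ is the odd one out.

ʊ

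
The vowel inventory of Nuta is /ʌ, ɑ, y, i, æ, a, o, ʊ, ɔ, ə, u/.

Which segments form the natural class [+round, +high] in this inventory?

y, ʊ, u

Checking each segment against [+round], [+high]: /y/ (high front rounded tense vowel), /ʊ/ (high back rounded lax vowel), /u/ (high back rounded tense vowel) satisfy every feature; every other segment in the inventory fails at least one.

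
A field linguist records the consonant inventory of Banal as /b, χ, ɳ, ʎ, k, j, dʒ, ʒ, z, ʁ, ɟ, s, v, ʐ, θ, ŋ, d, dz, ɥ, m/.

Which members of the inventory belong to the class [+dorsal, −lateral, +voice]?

The [+dorsal] segments are /χ, ʎ, k, j, ʁ, ɟ, ŋ, ɥ/.
Then [−lateral] gives /χ, k, j, ʁ, ɟ, ŋ, ɥ/.
Intersecting with [+voice] leaves /j, ʁ, ɟ, ŋ, ɥ/.

j, ʁ, ɟ, ŋ, ɥ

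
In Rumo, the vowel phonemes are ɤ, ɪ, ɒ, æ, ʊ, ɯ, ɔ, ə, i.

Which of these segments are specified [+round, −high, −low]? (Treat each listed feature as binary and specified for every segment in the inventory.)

ɔ

Eliminate segments failing any feature: /ɤ, ɪ, æ, ɯ, ə, i/ are [−round]; /ɒ/ is [+low]; /ʊ/ is [+high]. The remaining /ɔ/ satisfy [+round], [−high], [−low].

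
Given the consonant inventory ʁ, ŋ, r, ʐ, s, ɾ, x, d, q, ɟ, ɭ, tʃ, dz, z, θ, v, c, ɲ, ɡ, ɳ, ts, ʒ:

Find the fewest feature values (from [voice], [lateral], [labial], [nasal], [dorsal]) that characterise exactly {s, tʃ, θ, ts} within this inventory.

[-voice, -dorsal]

Every target segment is [-voice], [-dorsal]; each remaining inventory member fails at least one of these. Each conjunct is needed — [-dorsal] alone would also admit /r, ʐ, ɾ, d, …/; [-voice] alone would also admit /x, q, c/ — and no other single listed feature has exactly this extension, so two is the minimum.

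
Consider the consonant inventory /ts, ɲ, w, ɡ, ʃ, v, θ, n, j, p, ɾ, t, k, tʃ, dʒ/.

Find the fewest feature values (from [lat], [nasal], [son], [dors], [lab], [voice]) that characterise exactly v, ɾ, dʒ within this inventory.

/v, ɾ, dʒ/ are all [+voice], [-nasal], [-dorsal], and no other segment in the inventory matches all three values. Dropping any one of them over-generates: [-nasal, -dorsal] alone would also admit /ts, ʃ, θ, p, …/; [+voice, -dorsal] alone would also admit /n/; [+voice, -nasal] alone would also admit /w, ɡ, j/. No other combination of two listed features picks out exactly this set either, so fewer than three features will not do.

[+voice, -nasal, -dors]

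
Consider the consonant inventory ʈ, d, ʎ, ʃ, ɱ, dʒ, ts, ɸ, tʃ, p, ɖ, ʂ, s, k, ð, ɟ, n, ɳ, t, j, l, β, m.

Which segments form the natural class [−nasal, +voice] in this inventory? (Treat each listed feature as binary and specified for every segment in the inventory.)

Checking each segment against [−nasal], [+voice]: /d/ (voiced alveolar stop), /ʎ/ (palatal lateral approximant), /dʒ/ (voiced postalveolar affricate), /ɖ/ (voiced retroflex stop), /ð/ (voiced dental fricative), /ɟ/ (voiced palatal stop), among others, satisfy every feature; every other segment in the inventory fails at least one.

d, ʎ, dʒ, ɖ, ð, ɟ, j, l, β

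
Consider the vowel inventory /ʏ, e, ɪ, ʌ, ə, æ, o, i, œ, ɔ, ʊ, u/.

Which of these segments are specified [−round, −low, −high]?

The [−round] segments are /e, ɪ, ʌ, ə, æ, i/.
Among these, [−low] gives /e, ɪ, ʌ, ə, i/.
Then [−high] leaves /e, ʌ, ə/.

e, ʌ, ə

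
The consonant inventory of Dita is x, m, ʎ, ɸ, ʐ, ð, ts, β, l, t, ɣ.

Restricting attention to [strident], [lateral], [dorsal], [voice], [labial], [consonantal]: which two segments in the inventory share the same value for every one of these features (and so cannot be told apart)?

m, β

On the given features, /m/ and /β/ have an identical profile: [-strident], [-lateral], [-dorsal], [+voice], [+labial], [+consonantal]. No other two segments in the inventory coincide on all 6 features. (They do differ in [sonorant], [nasal] and [continuant], which are not among the given features.)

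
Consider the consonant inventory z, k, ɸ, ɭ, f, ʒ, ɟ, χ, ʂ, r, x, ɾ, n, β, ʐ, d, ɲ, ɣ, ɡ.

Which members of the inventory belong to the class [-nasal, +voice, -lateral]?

The [-nasal] segments are /z, k, ɸ, ɭ, f, ʒ, ɟ, χ, ʂ, r, x, ɾ, β, ʐ, d, ɣ, ɡ/.
Of those, [+voice] gives /z, ɭ, ʒ, ɟ, r, ɾ, β, ʐ, d, ɣ, ɡ/.
Of those, [-lateral] leaves /z, ʒ, ɟ, r, ɾ, β, ʐ, d, ɣ, ɡ/.

z, ʒ, ɟ, r, ɾ, β, ʐ, d, ɣ, ɡ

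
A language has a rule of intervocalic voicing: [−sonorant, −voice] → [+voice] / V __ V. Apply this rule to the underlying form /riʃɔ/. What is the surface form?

Only /ʃ/ occurs between two vowels (/i/ __ /ɔ/) and matches the structural description. It is a voiceless postalveolar fricative, so [−sonorant, −voice] holds; changing it to [+voice] with all other features held fixed yields /ʒ/ (voiced postalveolar fricative). No other segment meets both the structural description and the environment, so the output is [riʒɔ].

[riʒɔ]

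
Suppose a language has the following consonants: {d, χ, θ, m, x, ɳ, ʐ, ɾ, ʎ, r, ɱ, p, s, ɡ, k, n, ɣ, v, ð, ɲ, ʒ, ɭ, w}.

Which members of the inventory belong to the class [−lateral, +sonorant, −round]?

m, ɳ, ɾ, r, ɱ, n, ɲ

First, the [−lateral] segments are /d, χ, θ, m, x, ɳ, ʐ, ɾ, r, ɱ, p, s, ɡ, k, n, ɣ, v, ð, ɲ, ʒ, w/.
Then [+sonorant] gives /m, ɳ, ɾ, r, ɱ, n, ɲ, w/.
Within that set, [−round] leaves /m, ɳ, ɾ, r, ɱ, n, ɲ/.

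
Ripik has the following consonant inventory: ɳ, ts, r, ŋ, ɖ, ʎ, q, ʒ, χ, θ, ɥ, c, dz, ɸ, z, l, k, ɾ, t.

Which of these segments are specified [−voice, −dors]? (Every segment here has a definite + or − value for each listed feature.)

ts, θ, ɸ, t

Eliminate segments failing any feature: /ɳ, r, ŋ, ɖ, ʎ, ʒ, ɥ, dz, z, l, ɾ/ are [+voice]; /q, χ, c, k/ are [+dorsal]. The remaining /ts, θ, ɸ, t/ satisfy [−voice], [−dorsal].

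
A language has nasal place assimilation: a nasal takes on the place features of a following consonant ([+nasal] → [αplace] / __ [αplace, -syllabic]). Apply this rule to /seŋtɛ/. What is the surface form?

[sentɛ]

/ŋ/ sits before the [+coronal] consonant /t/, so it takes on [+coronal] and surfaces as /n/. The rest of the form is unaffected: [sentɛ].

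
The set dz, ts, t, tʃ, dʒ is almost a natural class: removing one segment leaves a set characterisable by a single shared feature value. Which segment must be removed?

The remaining segments after removing /t/ share [+delayed release]; /t/ (voiceless alveolar stop) is [−delayed release]. For every other candidate removal, the leftover set fails to share any single feature value that the removed segment lacks.

t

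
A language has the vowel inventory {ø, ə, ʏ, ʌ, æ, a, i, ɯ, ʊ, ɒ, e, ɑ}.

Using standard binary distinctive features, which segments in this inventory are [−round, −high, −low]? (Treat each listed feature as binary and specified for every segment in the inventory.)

Eliminate segments failing any feature: /ø, ʏ, ʊ, ɒ/ are [+round]; /æ, a, ɑ/ are [+low]; /i, ɯ/ are [+high]. The remaining /ə, ʌ, e/ satisfy [−round], [−high], [−low].

ə, ʌ, e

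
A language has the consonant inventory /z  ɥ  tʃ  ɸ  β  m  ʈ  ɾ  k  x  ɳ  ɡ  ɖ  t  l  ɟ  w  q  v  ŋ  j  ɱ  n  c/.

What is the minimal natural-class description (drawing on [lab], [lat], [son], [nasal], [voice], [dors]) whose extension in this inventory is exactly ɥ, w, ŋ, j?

[+son, +dors]

/ɥ, w, ŋ, j/ are all [+sonorant], [+dorsal], and no other segment in the inventory matches both values. Dropping any one of them over-generates: [+dorsal] alone would also admit /k, x, ɡ, ɟ, …/; [+sonorant] alone would also admit /m, ɾ, ɳ, l, …/. No other single listed feature picks out exactly this set either, so fewer than two features will not do.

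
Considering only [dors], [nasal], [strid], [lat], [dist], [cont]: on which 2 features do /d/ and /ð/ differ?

[continuant], [distributed]

The two segments share [−dorsal], [−nasal], [−strident], [−lateral]. The only features from the list on which they differ: /d/ is [−continuant] while /ð/ is [+continuant]; /d/ is [−distributed] while /ð/ is [+distributed].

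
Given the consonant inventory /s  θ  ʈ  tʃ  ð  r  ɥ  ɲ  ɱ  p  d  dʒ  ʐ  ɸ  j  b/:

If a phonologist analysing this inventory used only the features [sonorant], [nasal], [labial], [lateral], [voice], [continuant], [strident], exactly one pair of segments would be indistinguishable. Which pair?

Both /j/ and /r/ are [+sonorant], [-nasal], [-labial], [-lateral], [+voice], [+continuant], [-strident]. Since the list omits [dorsal] — which does distinguish the palatal glide from the alveolar trill — this pair collapses; all other pairs remain distinct.

j, r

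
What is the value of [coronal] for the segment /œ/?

/œ/ is the mid front rounded lax vowel. The feature [coronal] marks segments articulated with the tongue front (tip or blade); /œ/ lacks this property, so it is [−coronal].

[−coronal]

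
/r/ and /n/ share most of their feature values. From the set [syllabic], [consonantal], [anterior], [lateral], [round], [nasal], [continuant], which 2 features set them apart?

[nasal], [continuant]

The two segments share [−syllabic], [+consonantal], [+anterior], [−lateral], [−round]. The only features from the list on which they differ: /r/ is [−nasal] while /n/ is [+nasal]; /r/ is [+continuant] while /n/ is [−continuant].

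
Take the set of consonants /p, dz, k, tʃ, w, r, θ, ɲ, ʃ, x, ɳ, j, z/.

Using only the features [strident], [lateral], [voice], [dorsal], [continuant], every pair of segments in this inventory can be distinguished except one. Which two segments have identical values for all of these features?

Both /j/ and /w/ are [−strident], [−lateral], [+voice], [+dorsal], [+continuant]. Since the list omits [labial], [round] and [back] — which do distinguish the palatal glide from the labial-velar glide — this pair collapses; all other pairs remain distinct.

j, w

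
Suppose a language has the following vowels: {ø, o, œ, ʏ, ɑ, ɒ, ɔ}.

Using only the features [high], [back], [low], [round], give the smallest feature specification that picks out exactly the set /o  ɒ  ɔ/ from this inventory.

Every target segment is [+back], [+round]; each remaining inventory member fails at least one of these. Each conjunct is needed — [+round] alone would also admit /ø, œ, ʏ/; [+back] alone would also admit /ɑ/ — and no other single listed feature has exactly this extension, so two is the minimum.

[+back, +round]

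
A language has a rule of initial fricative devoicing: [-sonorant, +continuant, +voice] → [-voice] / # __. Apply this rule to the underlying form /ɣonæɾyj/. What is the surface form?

[xonæɾyj]

The only segment in the rule's environment that also matches [-sonorant, +continuant, +voice] is /ɣ/. Applying [-voice] turns the voiced velar fricative into /x/ (voiceless velar fricative), giving [xonæɾyj].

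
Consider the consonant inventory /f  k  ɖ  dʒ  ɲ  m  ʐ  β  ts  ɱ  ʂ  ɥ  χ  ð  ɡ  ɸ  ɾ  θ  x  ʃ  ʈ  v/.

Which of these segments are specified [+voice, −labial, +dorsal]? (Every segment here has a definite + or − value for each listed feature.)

ɲ, ɡ

First, the [+voice] segments are /ɖ, dʒ, ɲ, m, ʐ, β, ɱ, ɥ, ð, ɡ, ɾ, v/.
Intersecting with [−labial] gives /ɖ, dʒ, ɲ, ʐ, ð, ɡ, ɾ/.
Within that set, [+dorsal] leaves /ɲ, ɡ/.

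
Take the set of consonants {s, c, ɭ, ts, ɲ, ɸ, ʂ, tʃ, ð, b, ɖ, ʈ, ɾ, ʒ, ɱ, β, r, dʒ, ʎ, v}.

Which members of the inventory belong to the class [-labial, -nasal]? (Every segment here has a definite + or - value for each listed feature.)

Eliminate segments failing any feature: /ɲ/ is [+nasal]; /ɸ, b, ɱ, β, v/ are [+labial]. The remaining /s, c, ɭ, ts, ʂ, tʃ, ð, ɖ, ʈ, ɾ, ʒ, r, dʒ, ʎ/ satisfy [-labial], [-nasal].

s, c, ɭ, ts, ʂ, tʃ, ð, ɖ, ʈ, ɾ, ʒ, r, dʒ, ʎ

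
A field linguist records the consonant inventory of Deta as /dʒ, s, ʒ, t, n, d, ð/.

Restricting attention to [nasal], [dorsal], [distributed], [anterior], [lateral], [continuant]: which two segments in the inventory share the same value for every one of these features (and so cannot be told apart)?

t, d

On the given features, /t/ and /d/ have an identical profile: [-nasal], [-dorsal], [-distributed], [+anterior], [-lateral], [-continuant]. No other two segments in the inventory coincide on all 6 features. (They do differ in [voice], which is not among the given features.)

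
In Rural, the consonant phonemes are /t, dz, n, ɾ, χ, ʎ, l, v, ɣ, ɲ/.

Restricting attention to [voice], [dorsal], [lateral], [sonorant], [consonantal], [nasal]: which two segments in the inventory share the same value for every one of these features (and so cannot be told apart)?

dz, v

Both /dz/ and /v/ are [+voice], [−dorsal], [−lateral], [−sonorant], [+consonantal], [−nasal]. Since the list omits [continuant], [labial] and [coronal] — which do distinguish the voiced alveolar affricate from the voiced labiodental fricative — this pair collapses; all other pairs remain distinct.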